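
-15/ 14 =-1.07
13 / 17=0.76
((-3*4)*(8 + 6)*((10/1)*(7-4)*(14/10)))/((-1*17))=7056/17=415.06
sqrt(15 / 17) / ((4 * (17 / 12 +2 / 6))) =sqrt(255) / 119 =0.13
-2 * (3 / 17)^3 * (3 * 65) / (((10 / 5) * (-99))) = 585 / 54043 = 0.01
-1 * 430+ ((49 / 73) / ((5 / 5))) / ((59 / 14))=-1851324 / 4307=-429.84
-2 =-2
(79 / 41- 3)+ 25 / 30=-59 / 246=-0.24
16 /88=2 /11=0.18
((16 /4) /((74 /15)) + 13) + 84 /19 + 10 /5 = 14223 /703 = 20.23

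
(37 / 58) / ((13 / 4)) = 0.20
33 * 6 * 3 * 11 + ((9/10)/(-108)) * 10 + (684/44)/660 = 23718203/3630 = 6533.94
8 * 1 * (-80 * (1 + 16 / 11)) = -17280 / 11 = -1570.91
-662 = -662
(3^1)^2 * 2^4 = 144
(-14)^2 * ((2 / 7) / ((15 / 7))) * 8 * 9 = 9408 / 5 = 1881.60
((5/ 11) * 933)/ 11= 4665/ 121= 38.55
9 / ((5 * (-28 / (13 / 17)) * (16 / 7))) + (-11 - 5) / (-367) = 44101 / 1996480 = 0.02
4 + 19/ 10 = 59/ 10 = 5.90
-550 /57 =-9.65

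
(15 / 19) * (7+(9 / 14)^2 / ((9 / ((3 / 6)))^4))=8890565 / 1608768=5.53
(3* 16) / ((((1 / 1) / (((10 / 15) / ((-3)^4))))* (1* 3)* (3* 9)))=32 / 6561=0.00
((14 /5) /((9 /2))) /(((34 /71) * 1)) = 994 /765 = 1.30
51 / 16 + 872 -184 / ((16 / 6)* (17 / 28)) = 207139 / 272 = 761.54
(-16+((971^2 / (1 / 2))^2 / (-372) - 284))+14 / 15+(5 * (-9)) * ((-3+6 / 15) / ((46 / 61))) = -68152769290987 / 7130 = -9558593168.44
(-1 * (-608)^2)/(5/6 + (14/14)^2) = -201634.91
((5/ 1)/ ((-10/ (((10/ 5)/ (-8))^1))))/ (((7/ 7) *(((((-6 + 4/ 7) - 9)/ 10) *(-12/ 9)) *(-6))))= -35/ 3232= -0.01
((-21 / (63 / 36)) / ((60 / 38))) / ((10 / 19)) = -361 / 25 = -14.44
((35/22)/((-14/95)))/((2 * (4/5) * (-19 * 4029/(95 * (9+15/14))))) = 558125/6618304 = 0.08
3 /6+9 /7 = 25 /14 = 1.79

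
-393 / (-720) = 131 / 240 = 0.55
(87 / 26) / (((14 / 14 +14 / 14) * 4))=87 / 208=0.42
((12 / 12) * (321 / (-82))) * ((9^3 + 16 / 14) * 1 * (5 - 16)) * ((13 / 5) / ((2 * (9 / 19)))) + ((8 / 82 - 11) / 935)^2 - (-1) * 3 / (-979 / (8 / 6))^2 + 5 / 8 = 56248153722678348329 / 651866969276600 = 86287.78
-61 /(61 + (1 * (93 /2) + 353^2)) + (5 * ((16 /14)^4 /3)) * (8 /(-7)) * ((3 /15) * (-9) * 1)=24518211178 /4192220431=5.85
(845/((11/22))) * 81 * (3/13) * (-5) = -157950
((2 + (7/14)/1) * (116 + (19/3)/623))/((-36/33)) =-11925265/44856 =-265.86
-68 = -68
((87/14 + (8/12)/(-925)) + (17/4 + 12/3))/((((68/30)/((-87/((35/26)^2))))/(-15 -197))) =103028949426/1586375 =64946.15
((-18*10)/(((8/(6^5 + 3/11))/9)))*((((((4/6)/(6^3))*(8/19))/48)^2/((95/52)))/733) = -370669/430044813792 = -0.00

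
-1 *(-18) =18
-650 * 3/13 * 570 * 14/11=-108818.18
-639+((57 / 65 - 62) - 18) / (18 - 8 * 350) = -115545227 / 180830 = -638.97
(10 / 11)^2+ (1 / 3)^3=2821 / 3267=0.86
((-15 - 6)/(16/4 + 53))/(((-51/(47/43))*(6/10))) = 0.01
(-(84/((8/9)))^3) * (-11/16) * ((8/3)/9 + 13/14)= 181927053/256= 710652.55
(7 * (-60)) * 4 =-1680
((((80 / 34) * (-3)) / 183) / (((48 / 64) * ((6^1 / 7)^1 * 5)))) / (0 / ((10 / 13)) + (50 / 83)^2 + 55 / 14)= -10801952 / 3862882035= -0.00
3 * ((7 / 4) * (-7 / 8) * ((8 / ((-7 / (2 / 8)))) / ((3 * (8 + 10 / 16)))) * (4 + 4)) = 28 / 69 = 0.41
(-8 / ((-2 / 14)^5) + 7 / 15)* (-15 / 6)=-2016847 / 6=-336141.17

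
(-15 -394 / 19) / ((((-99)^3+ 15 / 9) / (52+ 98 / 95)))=5131203 / 2627080030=0.00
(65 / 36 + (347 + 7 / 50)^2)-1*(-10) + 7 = 1355906083 / 11250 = 120524.99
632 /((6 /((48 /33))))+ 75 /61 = 154.44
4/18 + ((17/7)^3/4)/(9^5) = 18008297/81015228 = 0.22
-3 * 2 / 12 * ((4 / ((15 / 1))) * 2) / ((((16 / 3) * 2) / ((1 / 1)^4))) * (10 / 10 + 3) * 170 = -17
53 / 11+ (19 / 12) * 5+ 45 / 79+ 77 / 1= 941695 / 10428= 90.30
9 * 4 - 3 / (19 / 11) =651 / 19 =34.26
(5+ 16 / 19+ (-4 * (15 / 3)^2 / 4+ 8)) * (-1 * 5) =1060 / 19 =55.79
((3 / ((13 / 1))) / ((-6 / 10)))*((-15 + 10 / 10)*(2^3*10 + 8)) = 6160 / 13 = 473.85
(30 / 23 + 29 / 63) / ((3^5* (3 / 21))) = 2557 / 50301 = 0.05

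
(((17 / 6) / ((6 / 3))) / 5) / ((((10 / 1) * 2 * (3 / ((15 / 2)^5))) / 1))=112.06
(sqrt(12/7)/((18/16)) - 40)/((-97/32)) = 1280/97 - 512*sqrt(21)/6111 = 12.81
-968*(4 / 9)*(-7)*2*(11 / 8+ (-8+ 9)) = 14304.89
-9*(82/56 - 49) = 11979/28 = 427.82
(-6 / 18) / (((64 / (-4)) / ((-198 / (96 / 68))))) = -187 / 64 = -2.92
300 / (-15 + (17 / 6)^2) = -10800 / 251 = -43.03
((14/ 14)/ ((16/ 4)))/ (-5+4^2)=1/ 44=0.02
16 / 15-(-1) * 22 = 346 / 15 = 23.07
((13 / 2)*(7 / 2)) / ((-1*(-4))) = 5.69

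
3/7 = 0.43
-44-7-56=-107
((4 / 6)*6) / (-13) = -4 / 13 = -0.31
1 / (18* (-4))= -1 / 72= -0.01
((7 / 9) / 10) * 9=7 / 10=0.70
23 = 23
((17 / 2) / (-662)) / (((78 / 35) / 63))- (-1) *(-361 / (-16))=1528393 / 68848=22.20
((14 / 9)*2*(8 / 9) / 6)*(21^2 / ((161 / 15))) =3920 / 207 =18.94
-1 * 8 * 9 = -72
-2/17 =-0.12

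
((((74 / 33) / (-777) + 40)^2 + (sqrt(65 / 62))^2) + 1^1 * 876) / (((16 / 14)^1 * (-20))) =-73748326361 / 680581440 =-108.36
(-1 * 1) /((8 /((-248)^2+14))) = -30759 /4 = -7689.75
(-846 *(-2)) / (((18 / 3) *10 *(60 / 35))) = 329 / 20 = 16.45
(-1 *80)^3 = -512000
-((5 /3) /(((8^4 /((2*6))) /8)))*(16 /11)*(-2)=5 /44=0.11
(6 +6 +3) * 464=6960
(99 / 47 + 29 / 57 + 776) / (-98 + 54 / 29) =-30245695 / 3734526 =-8.10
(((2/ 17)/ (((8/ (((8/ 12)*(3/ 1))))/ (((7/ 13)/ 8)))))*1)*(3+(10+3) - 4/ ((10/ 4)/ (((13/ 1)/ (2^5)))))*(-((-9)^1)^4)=-14099589/ 70720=-199.37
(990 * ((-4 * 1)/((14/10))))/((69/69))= -2828.57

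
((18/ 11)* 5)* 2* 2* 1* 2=720/ 11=65.45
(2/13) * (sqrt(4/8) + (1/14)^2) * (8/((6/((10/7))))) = 20/13377 + 40 * sqrt(2)/273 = 0.21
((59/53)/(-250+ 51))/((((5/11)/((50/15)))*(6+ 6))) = -649/189846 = -0.00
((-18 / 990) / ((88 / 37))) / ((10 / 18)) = -333 / 24200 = -0.01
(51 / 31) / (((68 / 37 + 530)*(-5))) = -1887 / 3050090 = -0.00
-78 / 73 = -1.07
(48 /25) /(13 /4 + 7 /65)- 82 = -118478 /1455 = -81.43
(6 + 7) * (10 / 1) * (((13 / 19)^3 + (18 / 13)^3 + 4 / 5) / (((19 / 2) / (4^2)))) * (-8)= -145622721024 / 22024249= -6611.93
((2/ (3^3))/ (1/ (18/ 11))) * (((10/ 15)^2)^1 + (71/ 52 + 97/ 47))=85205/ 181467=0.47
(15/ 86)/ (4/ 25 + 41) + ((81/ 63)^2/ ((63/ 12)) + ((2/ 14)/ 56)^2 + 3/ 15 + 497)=497.52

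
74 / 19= 3.89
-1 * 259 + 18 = -241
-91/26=-7/2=-3.50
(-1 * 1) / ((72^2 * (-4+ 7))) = -1 / 15552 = -0.00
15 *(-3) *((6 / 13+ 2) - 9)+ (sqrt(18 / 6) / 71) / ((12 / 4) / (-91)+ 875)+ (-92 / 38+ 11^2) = 91 *sqrt(3) / 5653162+ 101964 / 247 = 412.81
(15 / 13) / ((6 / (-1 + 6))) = 0.96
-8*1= -8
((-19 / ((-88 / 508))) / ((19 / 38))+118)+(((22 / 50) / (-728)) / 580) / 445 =337.36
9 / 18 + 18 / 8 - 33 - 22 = -209 / 4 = -52.25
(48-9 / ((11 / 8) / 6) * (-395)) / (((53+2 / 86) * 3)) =306676 / 3135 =97.82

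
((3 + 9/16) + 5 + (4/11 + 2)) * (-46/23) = -1923/88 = -21.85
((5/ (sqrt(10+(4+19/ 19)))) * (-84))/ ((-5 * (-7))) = -4 * sqrt(15)/ 5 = -3.10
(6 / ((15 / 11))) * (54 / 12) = 99 / 5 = 19.80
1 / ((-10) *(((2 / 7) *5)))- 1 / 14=-99 / 700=-0.14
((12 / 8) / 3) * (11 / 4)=11 / 8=1.38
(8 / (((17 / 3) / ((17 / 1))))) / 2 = 12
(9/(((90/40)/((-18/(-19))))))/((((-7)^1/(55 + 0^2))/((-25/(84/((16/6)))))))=22000/931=23.63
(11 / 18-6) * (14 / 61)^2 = -9506 / 33489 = -0.28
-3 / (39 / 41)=-41 / 13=-3.15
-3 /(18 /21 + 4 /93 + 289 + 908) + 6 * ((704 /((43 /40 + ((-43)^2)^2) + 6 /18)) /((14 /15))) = -2644000594119 /2239519748338159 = -0.00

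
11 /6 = 1.83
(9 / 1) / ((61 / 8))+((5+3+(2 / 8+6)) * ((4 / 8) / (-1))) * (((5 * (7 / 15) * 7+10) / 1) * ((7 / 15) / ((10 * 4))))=-295327 / 292800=-1.01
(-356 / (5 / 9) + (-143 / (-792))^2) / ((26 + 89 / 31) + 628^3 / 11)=-5663563631 / 199010586277440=-0.00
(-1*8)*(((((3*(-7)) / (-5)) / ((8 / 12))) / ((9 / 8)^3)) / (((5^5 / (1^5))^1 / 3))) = -14336 / 421875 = -0.03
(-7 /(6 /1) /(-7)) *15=5 /2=2.50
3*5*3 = 45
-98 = -98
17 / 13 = 1.31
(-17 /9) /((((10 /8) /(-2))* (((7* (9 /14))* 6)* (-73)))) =-136 /88695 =-0.00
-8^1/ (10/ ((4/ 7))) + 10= 334/ 35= 9.54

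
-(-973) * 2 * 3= 5838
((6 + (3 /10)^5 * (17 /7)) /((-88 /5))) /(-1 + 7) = -1401377 /24640000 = -0.06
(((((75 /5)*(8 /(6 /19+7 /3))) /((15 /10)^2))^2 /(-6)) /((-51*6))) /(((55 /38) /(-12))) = -70236160 /38374083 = -1.83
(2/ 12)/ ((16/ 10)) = 5/ 48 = 0.10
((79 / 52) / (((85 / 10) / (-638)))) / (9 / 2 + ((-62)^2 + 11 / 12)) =-302412 / 10208653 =-0.03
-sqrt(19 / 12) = -sqrt(57) / 6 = -1.26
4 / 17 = 0.24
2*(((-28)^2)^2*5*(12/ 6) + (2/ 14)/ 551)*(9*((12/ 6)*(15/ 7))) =12801932237340/ 26999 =474163200.02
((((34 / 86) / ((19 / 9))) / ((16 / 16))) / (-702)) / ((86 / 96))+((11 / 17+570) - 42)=4104387549 / 7763951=528.65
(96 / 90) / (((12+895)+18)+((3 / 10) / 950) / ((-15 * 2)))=304000 / 263624997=0.00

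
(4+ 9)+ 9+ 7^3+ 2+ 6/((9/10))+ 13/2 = 2281/6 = 380.17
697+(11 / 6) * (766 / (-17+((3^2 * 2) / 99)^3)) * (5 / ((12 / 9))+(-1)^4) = 82642759 / 271428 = 304.47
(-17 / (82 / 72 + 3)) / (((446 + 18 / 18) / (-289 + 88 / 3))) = 2.39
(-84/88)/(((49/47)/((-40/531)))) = 940/13629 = 0.07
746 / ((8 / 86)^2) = 689677 / 8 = 86209.62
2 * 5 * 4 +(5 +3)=48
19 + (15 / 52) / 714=235149 / 12376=19.00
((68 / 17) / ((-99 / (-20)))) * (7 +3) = 800 / 99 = 8.08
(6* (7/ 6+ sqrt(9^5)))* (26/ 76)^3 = 3218605/ 54872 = 58.66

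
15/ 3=5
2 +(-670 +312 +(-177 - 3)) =-536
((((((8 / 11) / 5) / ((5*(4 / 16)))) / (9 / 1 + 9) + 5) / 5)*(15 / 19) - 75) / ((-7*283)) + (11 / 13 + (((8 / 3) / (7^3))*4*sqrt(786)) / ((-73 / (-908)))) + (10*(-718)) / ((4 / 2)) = -1448848311283 / 403678275 + 29056*sqrt(786) / 75117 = -3578.27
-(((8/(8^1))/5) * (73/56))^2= -5329/78400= -0.07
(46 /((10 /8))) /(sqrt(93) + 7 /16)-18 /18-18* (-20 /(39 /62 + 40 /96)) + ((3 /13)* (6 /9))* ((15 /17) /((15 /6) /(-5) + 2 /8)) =2048* sqrt(93) /5165 + 152102832491 /444029885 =346.37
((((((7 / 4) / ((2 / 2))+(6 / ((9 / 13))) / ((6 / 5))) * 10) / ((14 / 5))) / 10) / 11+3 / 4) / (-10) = -5773 / 55440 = -0.10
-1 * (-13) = 13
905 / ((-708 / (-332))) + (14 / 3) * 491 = 160227 / 59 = 2715.71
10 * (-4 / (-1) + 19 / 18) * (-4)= -1820 / 9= -202.22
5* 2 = 10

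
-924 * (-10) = 9240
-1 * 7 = -7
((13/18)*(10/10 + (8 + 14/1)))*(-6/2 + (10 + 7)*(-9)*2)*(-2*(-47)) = -1447459/3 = -482486.33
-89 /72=-1.24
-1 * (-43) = 43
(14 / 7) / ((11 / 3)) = 6 / 11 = 0.55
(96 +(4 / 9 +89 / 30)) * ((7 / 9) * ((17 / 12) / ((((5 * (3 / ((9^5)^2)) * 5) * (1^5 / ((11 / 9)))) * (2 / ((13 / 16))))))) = 80912476303659 / 32000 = 2528514884.49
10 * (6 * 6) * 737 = 265320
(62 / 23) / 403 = 2 / 299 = 0.01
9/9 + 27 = 28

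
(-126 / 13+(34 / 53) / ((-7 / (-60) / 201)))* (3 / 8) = 7925661 / 19292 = 410.83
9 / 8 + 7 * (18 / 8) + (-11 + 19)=199 / 8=24.88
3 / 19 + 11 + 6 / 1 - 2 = 288 / 19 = 15.16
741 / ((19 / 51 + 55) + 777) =37791 / 42451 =0.89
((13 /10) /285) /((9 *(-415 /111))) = -481 /3548250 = -0.00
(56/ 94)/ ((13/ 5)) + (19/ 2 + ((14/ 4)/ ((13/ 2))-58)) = -58329/ 1222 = -47.73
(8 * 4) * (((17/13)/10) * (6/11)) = 1632/715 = 2.28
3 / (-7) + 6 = 39 / 7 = 5.57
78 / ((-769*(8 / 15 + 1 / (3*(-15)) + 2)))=-0.04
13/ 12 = 1.08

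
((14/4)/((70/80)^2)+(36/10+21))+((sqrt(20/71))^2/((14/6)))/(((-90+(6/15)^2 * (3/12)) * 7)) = 1141218313/39121355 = 29.17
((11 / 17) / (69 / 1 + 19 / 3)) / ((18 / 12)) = 11 / 1921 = 0.01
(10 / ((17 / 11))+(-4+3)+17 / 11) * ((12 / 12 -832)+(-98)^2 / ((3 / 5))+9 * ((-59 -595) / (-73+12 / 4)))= 2102183488 / 19635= 107063.08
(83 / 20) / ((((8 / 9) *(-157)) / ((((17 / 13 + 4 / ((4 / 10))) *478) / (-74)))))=26244351 / 12082720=2.17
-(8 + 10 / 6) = -29 / 3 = -9.67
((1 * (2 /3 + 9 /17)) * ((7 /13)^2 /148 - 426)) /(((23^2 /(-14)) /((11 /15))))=50046830911 /5060990610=9.89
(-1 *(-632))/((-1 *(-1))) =632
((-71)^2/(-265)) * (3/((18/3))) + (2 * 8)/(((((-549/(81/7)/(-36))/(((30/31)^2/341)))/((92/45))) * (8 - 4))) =-704114837207/74162013310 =-9.49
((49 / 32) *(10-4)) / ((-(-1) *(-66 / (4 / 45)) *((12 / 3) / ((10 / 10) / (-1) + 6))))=-49 / 3168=-0.02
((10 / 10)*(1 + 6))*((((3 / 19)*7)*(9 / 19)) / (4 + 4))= 1323 / 2888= 0.46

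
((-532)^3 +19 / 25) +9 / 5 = -150568765.44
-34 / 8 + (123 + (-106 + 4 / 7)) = 373 / 28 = 13.32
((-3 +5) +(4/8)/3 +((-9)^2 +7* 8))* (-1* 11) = -9185/6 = -1530.83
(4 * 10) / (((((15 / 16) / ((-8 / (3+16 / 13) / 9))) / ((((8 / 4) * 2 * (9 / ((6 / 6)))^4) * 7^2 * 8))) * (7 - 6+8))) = -10246851.49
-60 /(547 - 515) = -15 /8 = -1.88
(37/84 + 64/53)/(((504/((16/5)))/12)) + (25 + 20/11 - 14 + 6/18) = 17067884/1285515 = 13.28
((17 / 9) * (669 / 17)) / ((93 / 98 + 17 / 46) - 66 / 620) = 77909510 / 1270407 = 61.33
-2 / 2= -1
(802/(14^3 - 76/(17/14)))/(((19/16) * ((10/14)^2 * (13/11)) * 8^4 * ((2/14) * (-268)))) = -334033/125401702400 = -0.00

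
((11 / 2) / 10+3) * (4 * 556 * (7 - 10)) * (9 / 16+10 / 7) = -6602361 / 140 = -47159.72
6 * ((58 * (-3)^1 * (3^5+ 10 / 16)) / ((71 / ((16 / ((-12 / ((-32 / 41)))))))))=-10852032 / 2911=-3727.94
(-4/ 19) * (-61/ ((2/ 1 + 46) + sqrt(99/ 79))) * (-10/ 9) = -0.29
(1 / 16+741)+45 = 12577 / 16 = 786.06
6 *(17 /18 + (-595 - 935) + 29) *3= -27001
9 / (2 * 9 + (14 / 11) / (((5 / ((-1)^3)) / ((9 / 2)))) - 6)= 165 / 199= 0.83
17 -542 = -525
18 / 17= 1.06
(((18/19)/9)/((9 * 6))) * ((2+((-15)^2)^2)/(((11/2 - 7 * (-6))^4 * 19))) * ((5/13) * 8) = 6480256/2064138028875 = 0.00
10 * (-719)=-7190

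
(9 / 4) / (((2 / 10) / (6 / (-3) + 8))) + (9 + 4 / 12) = 461 / 6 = 76.83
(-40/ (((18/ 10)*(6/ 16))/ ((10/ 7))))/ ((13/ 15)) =-80000/ 819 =-97.68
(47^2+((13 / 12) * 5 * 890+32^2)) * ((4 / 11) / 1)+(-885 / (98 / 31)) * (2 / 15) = 425027 / 147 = 2891.34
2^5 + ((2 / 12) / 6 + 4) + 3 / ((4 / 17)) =439 / 9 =48.78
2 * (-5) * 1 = -10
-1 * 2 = -2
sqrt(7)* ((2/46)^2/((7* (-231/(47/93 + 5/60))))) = -73* sqrt(7)/106068732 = -0.00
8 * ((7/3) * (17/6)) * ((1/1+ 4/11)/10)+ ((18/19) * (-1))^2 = 96610/11913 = 8.11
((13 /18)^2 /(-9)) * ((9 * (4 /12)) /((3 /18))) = -169 /162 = -1.04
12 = 12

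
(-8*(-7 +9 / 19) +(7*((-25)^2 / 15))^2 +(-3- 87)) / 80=14540413 / 13680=1062.90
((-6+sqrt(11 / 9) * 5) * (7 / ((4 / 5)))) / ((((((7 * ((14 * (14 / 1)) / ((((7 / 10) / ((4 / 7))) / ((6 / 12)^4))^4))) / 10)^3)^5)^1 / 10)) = -1782059091182478152357564097560904069232174401093253986701075790378954544644096 / 1136868377216160297393798828125+297009848530413025392927349593484011538695733515542331116845965063159090774016 * sqrt(11) / 682121026329696178436279296875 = -123387529258094340345125200000000000000000000000.00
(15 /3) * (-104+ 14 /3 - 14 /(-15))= -492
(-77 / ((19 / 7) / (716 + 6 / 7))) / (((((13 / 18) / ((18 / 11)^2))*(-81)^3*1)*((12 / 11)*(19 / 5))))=27020 / 789507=0.03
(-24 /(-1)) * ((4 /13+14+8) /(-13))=-6960 /169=-41.18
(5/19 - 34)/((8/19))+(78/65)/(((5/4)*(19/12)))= -302171/3800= -79.52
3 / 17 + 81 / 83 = 1626 / 1411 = 1.15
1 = 1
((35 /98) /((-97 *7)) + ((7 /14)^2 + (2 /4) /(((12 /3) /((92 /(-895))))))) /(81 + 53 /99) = 398608353 /137351053280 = 0.00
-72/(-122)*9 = 324/61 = 5.31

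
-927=-927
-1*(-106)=106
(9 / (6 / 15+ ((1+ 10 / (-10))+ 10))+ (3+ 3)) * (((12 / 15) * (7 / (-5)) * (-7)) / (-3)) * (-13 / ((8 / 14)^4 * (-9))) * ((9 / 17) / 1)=-823543 / 6400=-128.68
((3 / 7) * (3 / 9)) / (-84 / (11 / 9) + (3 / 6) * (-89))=-22 / 17437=-0.00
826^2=682276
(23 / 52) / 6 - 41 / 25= -1.57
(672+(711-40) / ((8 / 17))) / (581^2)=16783 / 2700488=0.01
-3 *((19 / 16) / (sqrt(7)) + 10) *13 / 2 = -195 - 741 *sqrt(7) / 224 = -203.75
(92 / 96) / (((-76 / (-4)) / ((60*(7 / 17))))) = 1.25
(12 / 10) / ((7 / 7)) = 6 / 5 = 1.20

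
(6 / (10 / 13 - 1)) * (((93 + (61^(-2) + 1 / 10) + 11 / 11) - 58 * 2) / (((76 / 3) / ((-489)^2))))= 7599425830191 / 1413980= 5374493.15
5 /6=0.83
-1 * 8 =-8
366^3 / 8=6128487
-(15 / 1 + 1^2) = -16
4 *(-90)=-360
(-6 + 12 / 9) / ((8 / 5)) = -2.92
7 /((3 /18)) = 42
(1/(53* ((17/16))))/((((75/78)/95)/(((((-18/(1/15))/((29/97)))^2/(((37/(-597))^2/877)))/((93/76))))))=8585953207246603169280/32157770299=266994668082.25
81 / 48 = 27 / 16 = 1.69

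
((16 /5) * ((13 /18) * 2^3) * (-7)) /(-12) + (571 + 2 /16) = 628463 /1080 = 581.91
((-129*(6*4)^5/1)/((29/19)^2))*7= -2595680059392/841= -3086420998.09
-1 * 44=-44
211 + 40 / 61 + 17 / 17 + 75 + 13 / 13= 17608 / 61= 288.66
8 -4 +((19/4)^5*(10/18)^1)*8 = 12385103/1152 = 10750.96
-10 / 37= -0.27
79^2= 6241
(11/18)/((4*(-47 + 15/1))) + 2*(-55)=-253451/2304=-110.00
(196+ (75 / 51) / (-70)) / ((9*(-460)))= -46643 / 985320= -0.05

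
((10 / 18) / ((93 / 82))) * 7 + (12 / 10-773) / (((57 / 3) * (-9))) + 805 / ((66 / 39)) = 846018289 / 1749330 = 483.62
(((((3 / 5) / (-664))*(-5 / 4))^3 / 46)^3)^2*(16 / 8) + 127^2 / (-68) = -237.19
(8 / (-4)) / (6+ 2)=-1 / 4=-0.25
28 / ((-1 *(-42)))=2 / 3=0.67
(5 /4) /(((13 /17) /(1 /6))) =85 /312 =0.27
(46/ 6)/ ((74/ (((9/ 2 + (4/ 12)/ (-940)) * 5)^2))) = 3703246583/ 70617312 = 52.44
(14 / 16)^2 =49 / 64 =0.77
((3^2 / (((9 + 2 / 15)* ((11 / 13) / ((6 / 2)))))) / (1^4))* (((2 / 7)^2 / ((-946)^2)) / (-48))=-1755 / 264333128752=-0.00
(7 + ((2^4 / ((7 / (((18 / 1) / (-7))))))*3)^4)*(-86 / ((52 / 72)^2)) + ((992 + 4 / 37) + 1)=-574519194844547159 / 36047300653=-15937925.57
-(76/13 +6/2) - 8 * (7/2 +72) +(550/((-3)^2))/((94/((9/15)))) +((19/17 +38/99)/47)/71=-44715522341/73010223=-612.46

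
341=341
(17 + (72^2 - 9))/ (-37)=-5192/ 37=-140.32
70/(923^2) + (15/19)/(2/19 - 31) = -12737845/500082323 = -0.03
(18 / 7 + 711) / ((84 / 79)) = 131535 / 196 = 671.10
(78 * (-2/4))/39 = -1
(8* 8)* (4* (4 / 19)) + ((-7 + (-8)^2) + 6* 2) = 2335 / 19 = 122.89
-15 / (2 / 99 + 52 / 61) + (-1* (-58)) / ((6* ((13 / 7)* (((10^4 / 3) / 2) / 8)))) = -146986663 / 8563750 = -17.16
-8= -8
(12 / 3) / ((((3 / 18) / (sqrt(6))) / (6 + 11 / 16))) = 321*sqrt(6) / 2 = 393.14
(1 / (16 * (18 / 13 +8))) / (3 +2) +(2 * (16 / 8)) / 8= 4893 / 9760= 0.50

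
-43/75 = -0.57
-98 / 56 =-7 / 4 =-1.75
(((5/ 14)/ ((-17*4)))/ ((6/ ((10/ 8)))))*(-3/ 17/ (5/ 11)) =55/ 129472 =0.00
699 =699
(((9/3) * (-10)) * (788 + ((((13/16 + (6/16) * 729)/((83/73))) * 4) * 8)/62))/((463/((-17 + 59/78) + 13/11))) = 151701481625/170355757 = 890.50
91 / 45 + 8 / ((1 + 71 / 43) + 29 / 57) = 4.55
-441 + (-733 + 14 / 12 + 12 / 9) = -2343 / 2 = -1171.50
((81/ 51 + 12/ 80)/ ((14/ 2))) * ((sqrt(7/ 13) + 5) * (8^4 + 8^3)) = 680832 * sqrt(91)/ 7735 + 680832/ 119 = 6560.93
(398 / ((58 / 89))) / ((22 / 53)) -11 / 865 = 811953777 / 551870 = 1471.28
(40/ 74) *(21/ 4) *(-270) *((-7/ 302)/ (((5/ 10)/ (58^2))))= 667585800/ 5587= 119489.14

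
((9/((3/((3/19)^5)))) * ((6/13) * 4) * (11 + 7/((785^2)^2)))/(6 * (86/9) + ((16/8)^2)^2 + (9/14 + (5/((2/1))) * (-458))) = -3069441584261113824/549842619627504658950625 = -0.00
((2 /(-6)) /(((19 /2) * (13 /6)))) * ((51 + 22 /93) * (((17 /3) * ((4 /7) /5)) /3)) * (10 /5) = -518432 /1447173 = -0.36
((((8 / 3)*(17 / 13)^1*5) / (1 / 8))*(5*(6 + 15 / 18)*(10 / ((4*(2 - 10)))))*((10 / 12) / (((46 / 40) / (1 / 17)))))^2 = 262656250000 / 65173329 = 4030.12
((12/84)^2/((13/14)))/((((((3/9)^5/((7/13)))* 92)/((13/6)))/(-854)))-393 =-450.84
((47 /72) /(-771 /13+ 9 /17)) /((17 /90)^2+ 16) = -155805 /224967748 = -0.00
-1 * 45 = -45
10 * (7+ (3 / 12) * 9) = 185 / 2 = 92.50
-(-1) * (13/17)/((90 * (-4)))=-13/6120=-0.00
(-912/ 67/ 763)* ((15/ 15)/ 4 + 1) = -1140/ 51121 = -0.02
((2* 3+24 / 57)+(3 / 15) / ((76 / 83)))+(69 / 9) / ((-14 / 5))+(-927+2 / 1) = -7350367 / 7980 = -921.10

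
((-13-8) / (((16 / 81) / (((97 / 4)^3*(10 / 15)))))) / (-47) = 517485591 / 24064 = 21504.55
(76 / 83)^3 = 438976 / 571787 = 0.77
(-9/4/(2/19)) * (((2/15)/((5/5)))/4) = -57/80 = -0.71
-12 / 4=-3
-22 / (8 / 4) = -11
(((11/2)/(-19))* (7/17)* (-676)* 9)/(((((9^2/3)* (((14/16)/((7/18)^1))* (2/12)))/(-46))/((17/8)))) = -7001.15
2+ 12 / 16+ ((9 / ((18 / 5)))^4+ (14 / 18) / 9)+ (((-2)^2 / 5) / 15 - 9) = 1067653 / 32400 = 32.95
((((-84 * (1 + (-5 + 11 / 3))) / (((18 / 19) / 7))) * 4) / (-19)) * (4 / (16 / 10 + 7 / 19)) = -148960 / 1683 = -88.51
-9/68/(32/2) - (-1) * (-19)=-20681/1088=-19.01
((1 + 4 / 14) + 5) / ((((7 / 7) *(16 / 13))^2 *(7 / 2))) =1859 / 1568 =1.19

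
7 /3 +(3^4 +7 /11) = 2771 /33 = 83.97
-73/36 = -2.03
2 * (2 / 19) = 4 / 19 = 0.21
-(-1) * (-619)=-619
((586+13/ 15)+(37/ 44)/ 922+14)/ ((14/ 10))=429.19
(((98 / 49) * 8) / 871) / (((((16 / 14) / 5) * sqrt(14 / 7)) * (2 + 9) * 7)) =5 * sqrt(2) / 9581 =0.00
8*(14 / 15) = 112 / 15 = 7.47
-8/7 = -1.14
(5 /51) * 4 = 20 /51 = 0.39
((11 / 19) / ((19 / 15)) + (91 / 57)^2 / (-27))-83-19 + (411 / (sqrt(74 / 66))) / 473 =-8915932 / 87723 + 411 * sqrt(1221) / 17501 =-100.82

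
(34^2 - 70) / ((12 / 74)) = 6697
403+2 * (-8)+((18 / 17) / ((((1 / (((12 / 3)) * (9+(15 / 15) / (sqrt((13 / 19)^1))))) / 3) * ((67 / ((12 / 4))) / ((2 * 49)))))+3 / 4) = 63504 * sqrt(247) / 14807+4052733 / 4556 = 956.94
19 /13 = 1.46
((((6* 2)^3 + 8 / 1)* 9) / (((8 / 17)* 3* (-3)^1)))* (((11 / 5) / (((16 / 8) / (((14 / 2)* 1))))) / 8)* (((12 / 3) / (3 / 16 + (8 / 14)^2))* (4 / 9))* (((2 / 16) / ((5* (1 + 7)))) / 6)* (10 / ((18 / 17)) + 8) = -70490959 / 631800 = -111.57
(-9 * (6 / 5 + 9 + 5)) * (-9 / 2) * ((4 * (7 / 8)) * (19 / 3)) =68229 / 5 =13645.80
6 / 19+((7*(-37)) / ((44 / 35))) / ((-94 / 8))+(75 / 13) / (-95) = 2271626 / 127699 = 17.79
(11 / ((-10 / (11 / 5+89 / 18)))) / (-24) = 0.33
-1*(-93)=93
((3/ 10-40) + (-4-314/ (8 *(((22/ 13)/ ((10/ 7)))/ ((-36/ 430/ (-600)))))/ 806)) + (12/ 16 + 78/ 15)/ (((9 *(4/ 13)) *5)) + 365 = 9510526031/ 29560608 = 321.73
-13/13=-1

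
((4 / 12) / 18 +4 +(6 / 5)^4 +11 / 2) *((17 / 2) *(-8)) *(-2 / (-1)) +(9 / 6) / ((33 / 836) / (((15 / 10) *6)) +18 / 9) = -12152216534 / 7711875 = -1575.78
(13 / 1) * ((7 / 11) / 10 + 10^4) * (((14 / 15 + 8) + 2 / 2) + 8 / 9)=773793813 / 550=1406897.84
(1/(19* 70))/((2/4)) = 1/665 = 0.00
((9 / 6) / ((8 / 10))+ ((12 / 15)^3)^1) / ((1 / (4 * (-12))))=-14322 / 125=-114.58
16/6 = 8/3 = 2.67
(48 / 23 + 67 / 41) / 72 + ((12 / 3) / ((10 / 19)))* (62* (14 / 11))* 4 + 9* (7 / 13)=116690815103 / 48545640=2403.73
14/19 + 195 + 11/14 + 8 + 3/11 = 599231/2926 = 204.80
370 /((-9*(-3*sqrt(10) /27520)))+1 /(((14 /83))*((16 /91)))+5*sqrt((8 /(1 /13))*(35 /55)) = 1079 /32+10*sqrt(2002) /11+1018240*sqrt(10) /27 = 119332.08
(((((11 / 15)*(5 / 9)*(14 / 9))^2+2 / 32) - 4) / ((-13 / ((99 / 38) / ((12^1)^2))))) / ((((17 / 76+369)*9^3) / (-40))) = -16703155 / 22840934536368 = -0.00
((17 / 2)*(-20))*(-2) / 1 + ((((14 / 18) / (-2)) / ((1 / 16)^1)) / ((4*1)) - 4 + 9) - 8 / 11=33929 / 99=342.72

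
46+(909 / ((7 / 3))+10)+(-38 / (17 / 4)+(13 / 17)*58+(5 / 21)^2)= 3606356 / 7497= 481.04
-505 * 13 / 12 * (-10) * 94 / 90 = 308555 / 54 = 5713.98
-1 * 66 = -66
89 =89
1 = 1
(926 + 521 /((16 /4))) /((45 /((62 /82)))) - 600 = -859405 /1476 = -582.25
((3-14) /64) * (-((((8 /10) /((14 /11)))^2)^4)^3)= 28402531548236014430933549318144 /11419131242070580387175083160400390625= 0.00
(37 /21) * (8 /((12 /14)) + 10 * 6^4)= 1439596 /63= 22850.73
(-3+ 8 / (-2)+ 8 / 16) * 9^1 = -117 / 2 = -58.50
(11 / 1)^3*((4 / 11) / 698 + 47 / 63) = 21847639 / 21987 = 993.66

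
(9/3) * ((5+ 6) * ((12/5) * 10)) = 792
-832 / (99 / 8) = -6656 / 99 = -67.23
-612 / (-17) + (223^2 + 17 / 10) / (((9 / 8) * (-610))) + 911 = 4000987 / 4575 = 874.53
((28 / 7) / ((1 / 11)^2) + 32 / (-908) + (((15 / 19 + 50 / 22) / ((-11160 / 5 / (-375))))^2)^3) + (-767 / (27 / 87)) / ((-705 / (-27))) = 1119926431403844756116167213518251 / 2876531455249993680885567894105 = 389.33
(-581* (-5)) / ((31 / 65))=188825 / 31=6091.13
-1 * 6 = -6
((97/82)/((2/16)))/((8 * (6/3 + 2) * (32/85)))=8245/10496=0.79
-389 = -389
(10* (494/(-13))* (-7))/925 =532/185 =2.88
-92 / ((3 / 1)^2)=-92 / 9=-10.22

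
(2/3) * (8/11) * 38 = 608/33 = 18.42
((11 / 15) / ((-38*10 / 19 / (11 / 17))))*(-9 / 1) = 363 / 1700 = 0.21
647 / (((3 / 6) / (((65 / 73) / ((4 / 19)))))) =799045 / 146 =5472.91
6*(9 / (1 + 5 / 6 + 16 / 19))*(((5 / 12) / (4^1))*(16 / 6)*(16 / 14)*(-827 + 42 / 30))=-11294208 / 2135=-5290.03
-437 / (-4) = 437 / 4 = 109.25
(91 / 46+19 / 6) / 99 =355 / 6831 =0.05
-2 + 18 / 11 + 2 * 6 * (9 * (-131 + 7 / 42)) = -155434 / 11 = -14130.36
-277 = -277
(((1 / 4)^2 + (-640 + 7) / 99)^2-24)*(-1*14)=-31393831 / 139392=-225.22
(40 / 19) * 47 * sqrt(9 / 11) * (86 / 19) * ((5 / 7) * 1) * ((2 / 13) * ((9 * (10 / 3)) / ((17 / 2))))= 291024000 * sqrt(11) / 6143137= 157.12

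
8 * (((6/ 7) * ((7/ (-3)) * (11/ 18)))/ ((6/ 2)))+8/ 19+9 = 6.16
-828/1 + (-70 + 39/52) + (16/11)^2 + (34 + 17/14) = -2913409/3388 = -859.92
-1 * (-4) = 4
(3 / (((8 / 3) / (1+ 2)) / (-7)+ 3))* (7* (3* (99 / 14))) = 56133 / 362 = 155.06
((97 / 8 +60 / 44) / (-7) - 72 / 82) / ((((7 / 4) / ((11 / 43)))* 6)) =-70843 / 1036644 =-0.07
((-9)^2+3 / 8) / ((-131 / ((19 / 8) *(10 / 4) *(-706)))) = 21831285 / 8384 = 2603.92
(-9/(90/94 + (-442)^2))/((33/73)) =-0.00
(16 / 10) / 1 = 8 / 5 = 1.60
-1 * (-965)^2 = -931225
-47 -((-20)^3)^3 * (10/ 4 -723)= -368896000000047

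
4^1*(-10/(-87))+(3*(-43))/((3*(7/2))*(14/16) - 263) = 342008/353307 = 0.97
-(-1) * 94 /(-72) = -47 /36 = -1.31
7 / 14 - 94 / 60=-16 / 15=-1.07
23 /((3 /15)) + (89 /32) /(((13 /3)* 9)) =143609 /1248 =115.07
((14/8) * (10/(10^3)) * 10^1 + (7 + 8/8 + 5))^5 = 40649300451407/102400000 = 396965.82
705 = 705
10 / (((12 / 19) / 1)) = 95 / 6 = 15.83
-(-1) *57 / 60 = 19 / 20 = 0.95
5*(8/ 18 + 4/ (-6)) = -10/ 9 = -1.11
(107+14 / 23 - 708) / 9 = -4603 / 69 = -66.71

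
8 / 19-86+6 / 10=-8073 / 95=-84.98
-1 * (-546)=546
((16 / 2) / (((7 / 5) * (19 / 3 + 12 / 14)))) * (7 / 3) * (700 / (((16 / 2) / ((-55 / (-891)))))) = 122500 / 12231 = 10.02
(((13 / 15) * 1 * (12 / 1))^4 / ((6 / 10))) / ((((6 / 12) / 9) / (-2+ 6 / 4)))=-175478.78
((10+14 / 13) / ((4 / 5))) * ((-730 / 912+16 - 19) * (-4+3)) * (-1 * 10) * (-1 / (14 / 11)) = 1429725 / 3458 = 413.45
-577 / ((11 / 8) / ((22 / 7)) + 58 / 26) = -120016 / 555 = -216.25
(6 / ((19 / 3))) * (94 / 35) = 1692 / 665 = 2.54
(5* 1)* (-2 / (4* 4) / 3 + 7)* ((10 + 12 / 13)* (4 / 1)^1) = 59285 / 39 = 1520.13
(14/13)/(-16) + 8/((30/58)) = 24023/1560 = 15.40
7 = 7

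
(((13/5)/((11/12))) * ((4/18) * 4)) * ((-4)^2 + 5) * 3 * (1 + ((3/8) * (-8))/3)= 0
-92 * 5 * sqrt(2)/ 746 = -0.87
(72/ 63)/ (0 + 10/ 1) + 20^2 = 14004/ 35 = 400.11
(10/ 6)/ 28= 0.06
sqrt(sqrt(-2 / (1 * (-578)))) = sqrt(17) / 17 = 0.24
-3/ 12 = -1/ 4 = -0.25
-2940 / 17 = -172.94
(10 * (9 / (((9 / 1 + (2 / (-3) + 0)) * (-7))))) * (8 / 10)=-216 / 175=-1.23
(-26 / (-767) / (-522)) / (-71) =1 / 1093329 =0.00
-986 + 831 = -155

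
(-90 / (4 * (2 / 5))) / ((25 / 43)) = -96.75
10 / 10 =1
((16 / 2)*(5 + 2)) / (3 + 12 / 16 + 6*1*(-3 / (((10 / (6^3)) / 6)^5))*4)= -700000 / 32905425960519909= -0.00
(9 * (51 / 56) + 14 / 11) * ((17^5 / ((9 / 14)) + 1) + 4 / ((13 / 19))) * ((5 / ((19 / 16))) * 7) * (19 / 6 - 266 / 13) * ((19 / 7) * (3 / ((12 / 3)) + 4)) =-193172309643899125 / 1405404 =-137449665465.52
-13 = -13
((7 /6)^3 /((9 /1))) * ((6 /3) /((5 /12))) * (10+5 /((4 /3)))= 3773 /324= 11.65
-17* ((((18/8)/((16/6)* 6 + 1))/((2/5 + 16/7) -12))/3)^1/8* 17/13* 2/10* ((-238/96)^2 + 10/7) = 2076839/104153088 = 0.02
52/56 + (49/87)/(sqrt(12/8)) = 49 * sqrt(6)/261 + 13/14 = 1.39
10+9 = 19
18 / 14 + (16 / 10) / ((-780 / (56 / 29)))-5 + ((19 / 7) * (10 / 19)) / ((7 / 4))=-4020538 / 1385475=-2.90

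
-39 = -39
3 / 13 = 0.23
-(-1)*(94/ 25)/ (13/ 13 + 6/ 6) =47/ 25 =1.88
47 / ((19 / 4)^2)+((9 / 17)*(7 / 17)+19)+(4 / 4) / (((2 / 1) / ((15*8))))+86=17454356 / 104329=167.30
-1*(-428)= 428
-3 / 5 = -0.60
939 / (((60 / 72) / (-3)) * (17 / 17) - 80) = -16902 / 1445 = -11.70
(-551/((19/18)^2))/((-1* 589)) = 9396/11191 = 0.84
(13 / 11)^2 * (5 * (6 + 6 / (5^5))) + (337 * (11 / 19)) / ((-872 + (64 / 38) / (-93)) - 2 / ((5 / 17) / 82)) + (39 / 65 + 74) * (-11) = -743927009264911 / 955194872500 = -778.82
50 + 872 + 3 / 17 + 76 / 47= 923.79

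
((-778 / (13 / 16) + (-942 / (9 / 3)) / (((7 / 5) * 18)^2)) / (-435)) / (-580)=-98863249 / 26035846200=-0.00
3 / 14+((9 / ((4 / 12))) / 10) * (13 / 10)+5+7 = 11007 / 700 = 15.72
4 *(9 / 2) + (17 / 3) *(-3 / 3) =37 / 3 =12.33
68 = 68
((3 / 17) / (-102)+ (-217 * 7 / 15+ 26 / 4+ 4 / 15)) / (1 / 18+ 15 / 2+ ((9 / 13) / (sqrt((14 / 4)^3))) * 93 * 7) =290780217 / 1906118710-24070850271 * sqrt(14) / 64808036140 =-1.24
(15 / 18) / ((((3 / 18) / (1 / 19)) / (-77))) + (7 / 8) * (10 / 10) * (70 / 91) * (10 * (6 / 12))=-16695 / 988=-16.90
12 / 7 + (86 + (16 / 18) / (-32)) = 22097 / 252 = 87.69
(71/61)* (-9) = -639/61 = -10.48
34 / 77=0.44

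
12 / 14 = 6 / 7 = 0.86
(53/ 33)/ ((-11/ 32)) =-1696/ 363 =-4.67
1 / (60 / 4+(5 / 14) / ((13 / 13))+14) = 14 / 411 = 0.03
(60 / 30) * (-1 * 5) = -10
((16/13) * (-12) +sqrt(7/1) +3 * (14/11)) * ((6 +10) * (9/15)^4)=-17.22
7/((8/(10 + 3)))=91/8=11.38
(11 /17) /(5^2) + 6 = 2561 /425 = 6.03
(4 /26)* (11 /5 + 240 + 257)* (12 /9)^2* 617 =84241.07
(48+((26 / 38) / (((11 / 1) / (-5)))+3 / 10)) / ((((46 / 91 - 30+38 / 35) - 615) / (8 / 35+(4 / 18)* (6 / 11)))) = -263379922 / 10095518235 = -0.03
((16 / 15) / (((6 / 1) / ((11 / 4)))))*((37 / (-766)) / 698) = -407 / 12030030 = -0.00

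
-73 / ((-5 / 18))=1314 / 5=262.80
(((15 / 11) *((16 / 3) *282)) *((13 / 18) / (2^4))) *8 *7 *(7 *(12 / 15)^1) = 958048 / 33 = 29031.76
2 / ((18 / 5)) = 5 / 9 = 0.56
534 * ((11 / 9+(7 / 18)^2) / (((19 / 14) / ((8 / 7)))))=617.62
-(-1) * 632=632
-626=-626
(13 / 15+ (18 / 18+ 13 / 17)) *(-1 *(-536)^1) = 359656 / 255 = 1410.42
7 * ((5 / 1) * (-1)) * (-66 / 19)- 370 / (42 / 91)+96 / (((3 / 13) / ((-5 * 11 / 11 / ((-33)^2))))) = -14111215 / 20691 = -682.00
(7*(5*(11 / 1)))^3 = 57066625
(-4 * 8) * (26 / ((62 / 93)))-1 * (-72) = -1176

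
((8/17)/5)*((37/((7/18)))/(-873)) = -592/57715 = -0.01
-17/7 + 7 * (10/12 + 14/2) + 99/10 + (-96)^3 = -92890738/105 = -884673.70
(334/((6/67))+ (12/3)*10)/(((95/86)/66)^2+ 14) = 121447260528/451046689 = 269.26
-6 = -6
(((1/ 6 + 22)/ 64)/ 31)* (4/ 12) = 133/ 35712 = 0.00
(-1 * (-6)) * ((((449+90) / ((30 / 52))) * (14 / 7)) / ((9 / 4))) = 224224 / 45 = 4982.76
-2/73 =-0.03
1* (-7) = -7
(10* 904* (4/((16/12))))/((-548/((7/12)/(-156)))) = 3955/21372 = 0.19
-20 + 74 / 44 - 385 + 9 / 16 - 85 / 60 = -213403 / 528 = -404.17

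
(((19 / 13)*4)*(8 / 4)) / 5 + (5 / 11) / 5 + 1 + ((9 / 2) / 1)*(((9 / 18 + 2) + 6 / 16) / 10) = 21613 / 4576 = 4.72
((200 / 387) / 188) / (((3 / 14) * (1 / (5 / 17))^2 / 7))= 122500 / 15769863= 0.01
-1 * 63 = -63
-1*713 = -713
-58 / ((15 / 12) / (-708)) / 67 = 164256 / 335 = 490.32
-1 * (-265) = 265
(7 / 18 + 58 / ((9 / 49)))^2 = 3598609 / 36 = 99961.36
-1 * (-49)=49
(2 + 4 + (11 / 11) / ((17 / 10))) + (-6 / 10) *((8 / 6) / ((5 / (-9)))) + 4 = 5112 / 425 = 12.03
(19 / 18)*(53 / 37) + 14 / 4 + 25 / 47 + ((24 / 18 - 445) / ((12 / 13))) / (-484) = 181885 / 27824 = 6.54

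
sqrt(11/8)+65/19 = sqrt(22)/4+65/19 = 4.59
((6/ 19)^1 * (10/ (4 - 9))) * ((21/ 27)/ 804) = -7/ 11457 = -0.00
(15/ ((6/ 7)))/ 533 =35/ 1066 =0.03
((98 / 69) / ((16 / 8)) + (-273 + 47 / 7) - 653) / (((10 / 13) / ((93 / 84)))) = -22349977 / 16905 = -1322.09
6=6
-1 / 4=-0.25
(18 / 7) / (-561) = -6 / 1309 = -0.00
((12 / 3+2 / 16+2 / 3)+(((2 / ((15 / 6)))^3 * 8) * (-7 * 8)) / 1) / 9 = -673753 / 27000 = -24.95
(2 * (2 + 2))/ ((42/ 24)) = 32/ 7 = 4.57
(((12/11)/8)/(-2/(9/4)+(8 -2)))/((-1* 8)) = -27/8096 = -0.00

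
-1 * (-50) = 50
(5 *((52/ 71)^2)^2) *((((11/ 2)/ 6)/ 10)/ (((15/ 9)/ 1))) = 10053472/ 127058405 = 0.08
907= 907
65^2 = 4225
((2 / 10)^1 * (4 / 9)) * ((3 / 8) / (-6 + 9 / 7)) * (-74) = 259 / 495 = 0.52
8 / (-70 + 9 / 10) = -80 / 691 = -0.12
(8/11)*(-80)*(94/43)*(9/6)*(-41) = 3699840/473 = 7822.07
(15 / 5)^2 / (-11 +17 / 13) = -13 / 14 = -0.93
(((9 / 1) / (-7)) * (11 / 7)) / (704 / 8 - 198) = 0.02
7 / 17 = 0.41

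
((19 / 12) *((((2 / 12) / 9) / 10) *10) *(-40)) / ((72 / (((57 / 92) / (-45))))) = 361 / 1609632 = 0.00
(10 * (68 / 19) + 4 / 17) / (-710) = -5818 / 114665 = -0.05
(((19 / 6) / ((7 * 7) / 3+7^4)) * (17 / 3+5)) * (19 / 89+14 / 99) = 237652 / 47923029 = 0.00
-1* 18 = -18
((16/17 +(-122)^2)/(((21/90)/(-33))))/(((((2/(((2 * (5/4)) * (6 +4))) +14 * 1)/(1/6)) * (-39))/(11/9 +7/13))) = 90498375/80444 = 1124.99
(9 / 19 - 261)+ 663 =7647 / 19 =402.47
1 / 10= 0.10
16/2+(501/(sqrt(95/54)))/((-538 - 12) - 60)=8 - 1503 * sqrt(570)/57950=7.38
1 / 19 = 0.05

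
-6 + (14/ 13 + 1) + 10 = 6.08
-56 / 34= -28 / 17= -1.65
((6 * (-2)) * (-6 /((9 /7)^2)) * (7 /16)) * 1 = 343 /18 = 19.06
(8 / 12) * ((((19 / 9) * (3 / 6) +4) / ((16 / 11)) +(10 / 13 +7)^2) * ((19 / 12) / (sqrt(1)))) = 59034083 / 876096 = 67.38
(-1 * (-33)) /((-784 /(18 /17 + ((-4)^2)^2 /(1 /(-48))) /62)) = 32065.16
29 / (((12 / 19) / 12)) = 551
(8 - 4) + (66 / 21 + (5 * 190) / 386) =12975 / 1351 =9.60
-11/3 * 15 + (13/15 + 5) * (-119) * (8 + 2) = -21109/3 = -7036.33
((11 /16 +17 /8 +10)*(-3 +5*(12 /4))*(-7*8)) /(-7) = 1230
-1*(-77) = 77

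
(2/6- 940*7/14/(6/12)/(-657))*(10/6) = 5795/1971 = 2.94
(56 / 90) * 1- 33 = -32.38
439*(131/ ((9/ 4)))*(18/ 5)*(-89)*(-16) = 655142528/ 5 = 131028505.60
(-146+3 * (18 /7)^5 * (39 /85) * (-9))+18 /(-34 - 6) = -8795731367 /5714380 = -1539.23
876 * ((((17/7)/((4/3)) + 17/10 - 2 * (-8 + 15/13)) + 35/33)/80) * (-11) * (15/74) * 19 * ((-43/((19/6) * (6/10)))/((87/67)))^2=-3325113429437105/1291231032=-2575149.87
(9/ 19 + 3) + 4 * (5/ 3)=578/ 57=10.14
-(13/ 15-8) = 107/ 15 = 7.13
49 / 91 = 7 / 13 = 0.54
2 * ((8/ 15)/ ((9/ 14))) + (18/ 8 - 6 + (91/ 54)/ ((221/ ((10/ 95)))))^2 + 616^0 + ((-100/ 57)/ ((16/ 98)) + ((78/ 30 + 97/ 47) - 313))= -17293521249169/ 57193992432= -302.37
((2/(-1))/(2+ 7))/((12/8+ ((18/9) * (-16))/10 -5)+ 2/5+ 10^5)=-20/8999433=-0.00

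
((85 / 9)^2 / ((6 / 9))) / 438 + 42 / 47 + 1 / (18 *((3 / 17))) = 1682921 / 1111644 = 1.51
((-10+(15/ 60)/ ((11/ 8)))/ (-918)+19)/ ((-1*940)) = -0.02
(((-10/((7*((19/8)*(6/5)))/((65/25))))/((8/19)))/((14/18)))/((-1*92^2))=195/414736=0.00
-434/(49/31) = -1922/7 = -274.57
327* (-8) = -2616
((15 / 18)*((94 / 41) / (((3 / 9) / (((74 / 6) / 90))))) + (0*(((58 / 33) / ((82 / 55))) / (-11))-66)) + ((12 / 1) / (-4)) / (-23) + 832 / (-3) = -17436581 / 50922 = -342.42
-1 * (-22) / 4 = 11 / 2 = 5.50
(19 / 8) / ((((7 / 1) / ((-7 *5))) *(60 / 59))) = -1121 / 96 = -11.68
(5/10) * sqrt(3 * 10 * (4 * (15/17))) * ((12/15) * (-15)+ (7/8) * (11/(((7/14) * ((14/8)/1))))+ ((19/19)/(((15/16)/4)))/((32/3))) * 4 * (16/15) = -192 * sqrt(34)/85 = -13.17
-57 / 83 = -0.69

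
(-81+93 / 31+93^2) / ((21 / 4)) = 11428 / 7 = 1632.57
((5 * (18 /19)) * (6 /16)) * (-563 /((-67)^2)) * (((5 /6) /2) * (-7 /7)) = 126675 /1364656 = 0.09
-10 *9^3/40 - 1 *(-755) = 2291/4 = 572.75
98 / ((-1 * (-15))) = 98 / 15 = 6.53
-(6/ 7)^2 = -36/ 49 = -0.73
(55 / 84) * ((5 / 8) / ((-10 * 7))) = -55 / 9408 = -0.01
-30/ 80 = -3/ 8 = -0.38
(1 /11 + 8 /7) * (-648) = -799.48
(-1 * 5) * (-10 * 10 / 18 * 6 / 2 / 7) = 250 / 21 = 11.90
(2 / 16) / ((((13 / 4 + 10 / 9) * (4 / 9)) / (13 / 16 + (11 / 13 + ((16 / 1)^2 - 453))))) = -3291111 / 261248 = -12.60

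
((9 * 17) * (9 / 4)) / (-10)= -1377 / 40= -34.42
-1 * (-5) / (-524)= -5 / 524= -0.01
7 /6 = 1.17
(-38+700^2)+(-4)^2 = 489978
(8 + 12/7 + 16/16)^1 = 75/7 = 10.71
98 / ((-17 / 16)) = -1568 / 17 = -92.24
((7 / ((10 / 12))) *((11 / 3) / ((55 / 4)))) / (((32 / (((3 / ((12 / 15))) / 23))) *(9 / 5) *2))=7 / 2208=0.00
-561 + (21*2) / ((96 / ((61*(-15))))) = -15381 / 16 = -961.31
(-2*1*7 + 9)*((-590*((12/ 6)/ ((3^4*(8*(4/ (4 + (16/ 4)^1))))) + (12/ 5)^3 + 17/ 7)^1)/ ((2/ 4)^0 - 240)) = -568937/ 2835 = -200.68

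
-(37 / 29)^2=-1369 / 841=-1.63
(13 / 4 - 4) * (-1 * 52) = 39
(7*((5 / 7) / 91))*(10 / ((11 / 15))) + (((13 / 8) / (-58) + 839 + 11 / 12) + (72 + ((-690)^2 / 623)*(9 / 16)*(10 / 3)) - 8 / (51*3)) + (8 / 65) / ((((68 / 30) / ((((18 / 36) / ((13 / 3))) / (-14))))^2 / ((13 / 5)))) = 22948475970375499 / 9784165927536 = 2345.47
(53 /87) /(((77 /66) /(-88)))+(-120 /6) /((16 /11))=-59.70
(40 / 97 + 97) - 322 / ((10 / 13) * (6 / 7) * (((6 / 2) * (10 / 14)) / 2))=-7822004 / 21825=-358.40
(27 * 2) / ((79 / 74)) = 3996 / 79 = 50.58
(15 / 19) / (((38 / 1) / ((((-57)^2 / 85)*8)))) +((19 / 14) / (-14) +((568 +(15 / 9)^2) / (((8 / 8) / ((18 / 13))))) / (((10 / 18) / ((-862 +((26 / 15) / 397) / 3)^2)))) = 8118273211632558933013 / 7680365374500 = 1057016537.08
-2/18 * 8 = -8/9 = -0.89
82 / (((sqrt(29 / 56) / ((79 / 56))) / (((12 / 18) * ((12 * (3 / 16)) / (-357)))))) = -3239 * sqrt(406) / 96628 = -0.68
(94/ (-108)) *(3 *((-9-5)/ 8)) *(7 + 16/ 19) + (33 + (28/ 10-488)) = -2847943/ 6840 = -416.37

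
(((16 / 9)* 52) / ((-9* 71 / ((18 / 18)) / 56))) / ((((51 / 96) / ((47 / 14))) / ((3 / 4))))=-1251328 / 32589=-38.40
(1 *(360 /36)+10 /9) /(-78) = -50 /351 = -0.14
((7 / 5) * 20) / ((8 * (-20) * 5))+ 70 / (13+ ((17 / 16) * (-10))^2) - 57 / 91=-2206587 / 20948200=-0.11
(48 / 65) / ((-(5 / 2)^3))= -384 / 8125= -0.05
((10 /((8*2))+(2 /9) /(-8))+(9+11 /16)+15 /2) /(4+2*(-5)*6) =-2561 /8064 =-0.32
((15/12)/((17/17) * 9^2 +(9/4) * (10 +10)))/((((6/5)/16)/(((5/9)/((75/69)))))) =115/1701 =0.07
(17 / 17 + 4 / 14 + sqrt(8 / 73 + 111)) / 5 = 9 / 35 + sqrt(592103) / 365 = 2.37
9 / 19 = 0.47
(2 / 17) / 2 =1 / 17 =0.06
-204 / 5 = -40.80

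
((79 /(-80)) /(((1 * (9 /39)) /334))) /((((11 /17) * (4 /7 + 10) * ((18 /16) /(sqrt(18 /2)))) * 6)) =-20409571 /219780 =-92.86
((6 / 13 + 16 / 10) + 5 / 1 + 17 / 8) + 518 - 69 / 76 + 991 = 14990713 / 9880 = 1517.28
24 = 24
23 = 23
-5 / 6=-0.83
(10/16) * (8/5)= 1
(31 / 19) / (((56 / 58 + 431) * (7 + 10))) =899 / 4046221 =0.00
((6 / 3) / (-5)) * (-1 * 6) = 12 / 5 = 2.40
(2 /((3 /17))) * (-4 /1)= -136 /3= -45.33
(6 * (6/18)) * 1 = 2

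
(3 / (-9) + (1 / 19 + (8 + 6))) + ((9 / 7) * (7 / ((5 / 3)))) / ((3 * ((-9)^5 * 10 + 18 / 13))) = 3334947739 / 243084480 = 13.72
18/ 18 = 1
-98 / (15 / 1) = -98 / 15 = -6.53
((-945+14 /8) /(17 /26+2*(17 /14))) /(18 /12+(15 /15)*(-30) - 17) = 343 /51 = 6.73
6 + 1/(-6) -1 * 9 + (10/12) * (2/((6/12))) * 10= 181/6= 30.17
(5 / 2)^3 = 15.62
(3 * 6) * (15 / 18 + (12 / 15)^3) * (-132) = -399564 / 125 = -3196.51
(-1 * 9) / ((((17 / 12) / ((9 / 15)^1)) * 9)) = -36 / 85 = -0.42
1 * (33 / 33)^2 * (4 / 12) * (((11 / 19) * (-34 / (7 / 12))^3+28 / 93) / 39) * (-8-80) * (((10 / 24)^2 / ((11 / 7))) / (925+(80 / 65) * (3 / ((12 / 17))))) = 868490346250 / 84810905739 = 10.24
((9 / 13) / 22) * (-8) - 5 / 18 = -1363 / 2574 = -0.53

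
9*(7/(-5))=-63/5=-12.60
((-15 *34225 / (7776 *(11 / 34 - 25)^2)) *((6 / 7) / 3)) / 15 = -0.00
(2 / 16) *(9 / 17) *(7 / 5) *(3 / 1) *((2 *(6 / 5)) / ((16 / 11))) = 6237 / 13600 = 0.46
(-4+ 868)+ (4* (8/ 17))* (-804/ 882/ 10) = 10793536/ 12495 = 863.83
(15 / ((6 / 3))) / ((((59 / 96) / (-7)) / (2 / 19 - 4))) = 372960 / 1121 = 332.70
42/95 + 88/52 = 2.13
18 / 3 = 6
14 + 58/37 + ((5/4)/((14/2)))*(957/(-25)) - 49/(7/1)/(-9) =443339/46620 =9.51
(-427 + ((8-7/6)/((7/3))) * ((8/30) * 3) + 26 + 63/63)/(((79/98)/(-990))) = 38580696/79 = 488363.24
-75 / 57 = -25 / 19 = -1.32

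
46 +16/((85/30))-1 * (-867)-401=8800/17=517.65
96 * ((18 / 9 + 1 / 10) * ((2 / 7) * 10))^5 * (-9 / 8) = -839808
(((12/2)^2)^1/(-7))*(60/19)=-2160/133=-16.24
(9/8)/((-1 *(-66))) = 3/176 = 0.02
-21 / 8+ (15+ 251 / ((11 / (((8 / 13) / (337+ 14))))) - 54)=-41.58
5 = 5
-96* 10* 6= -5760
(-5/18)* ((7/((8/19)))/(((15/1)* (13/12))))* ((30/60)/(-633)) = 133/592488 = 0.00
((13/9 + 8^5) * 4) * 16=18875200/9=2097244.44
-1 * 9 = -9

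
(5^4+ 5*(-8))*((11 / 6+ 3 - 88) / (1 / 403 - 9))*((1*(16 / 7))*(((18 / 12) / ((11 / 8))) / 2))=941133960 / 139601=6741.60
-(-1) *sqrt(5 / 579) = sqrt(2895) / 579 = 0.09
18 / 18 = 1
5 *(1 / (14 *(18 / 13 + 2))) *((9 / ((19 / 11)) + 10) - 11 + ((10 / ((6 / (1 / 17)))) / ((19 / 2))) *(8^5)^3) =259884566568250 / 6783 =38314103872.66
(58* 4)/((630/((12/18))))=232/945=0.25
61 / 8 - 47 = -315 / 8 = -39.38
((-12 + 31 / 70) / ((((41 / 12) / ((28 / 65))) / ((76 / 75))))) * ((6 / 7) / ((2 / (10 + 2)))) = -17707392 / 2331875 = -7.59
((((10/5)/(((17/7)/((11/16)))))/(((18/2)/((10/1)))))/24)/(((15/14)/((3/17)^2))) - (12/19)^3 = -0.25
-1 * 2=-2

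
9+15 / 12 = 41 / 4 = 10.25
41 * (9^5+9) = 2421378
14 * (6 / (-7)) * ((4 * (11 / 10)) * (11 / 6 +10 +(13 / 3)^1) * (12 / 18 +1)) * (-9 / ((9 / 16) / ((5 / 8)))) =14226.67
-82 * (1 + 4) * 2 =-820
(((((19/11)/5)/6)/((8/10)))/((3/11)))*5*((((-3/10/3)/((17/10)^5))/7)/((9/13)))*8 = -12350000/805058919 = -0.02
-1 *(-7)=7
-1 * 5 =-5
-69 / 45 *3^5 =-1863 / 5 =-372.60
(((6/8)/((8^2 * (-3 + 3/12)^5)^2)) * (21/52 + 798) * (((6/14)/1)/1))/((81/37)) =390128/337186519813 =0.00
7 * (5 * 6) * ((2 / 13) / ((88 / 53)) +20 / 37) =1407105 / 10582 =132.97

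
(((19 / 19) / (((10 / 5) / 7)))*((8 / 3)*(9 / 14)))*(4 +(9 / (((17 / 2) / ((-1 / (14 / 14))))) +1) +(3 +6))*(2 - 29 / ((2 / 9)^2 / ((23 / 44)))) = -805125 / 34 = -23680.15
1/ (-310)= -1/ 310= -0.00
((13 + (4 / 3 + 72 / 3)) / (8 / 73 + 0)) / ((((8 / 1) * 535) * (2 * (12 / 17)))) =28543 / 493056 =0.06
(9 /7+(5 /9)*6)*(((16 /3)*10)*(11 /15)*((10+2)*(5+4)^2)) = 175597.71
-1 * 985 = -985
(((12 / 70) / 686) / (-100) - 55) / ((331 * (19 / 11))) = -0.10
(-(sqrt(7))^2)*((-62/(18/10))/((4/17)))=18445/18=1024.72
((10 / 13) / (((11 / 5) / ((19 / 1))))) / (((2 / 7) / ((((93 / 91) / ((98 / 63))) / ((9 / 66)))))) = 132525 / 1183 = 112.02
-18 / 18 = -1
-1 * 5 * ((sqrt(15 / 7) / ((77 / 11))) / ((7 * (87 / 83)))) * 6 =-830 * sqrt(105) / 9947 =-0.86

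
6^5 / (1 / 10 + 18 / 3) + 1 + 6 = 78187 / 61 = 1281.75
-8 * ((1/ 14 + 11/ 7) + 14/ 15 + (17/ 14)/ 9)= -976/ 45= -21.69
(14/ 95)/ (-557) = -14/ 52915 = -0.00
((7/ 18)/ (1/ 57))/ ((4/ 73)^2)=7382.89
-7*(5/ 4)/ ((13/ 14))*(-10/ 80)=245/ 208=1.18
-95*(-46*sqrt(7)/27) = 4370*sqrt(7)/27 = 428.22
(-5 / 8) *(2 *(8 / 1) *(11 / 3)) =-110 / 3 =-36.67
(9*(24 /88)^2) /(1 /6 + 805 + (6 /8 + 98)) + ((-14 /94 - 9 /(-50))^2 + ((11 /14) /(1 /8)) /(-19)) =-317277055071341 /964011857847500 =-0.33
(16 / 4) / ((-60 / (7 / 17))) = -7 / 255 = -0.03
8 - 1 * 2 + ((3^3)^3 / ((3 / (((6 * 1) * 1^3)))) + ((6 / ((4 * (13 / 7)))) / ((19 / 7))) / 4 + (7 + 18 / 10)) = 39380.87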